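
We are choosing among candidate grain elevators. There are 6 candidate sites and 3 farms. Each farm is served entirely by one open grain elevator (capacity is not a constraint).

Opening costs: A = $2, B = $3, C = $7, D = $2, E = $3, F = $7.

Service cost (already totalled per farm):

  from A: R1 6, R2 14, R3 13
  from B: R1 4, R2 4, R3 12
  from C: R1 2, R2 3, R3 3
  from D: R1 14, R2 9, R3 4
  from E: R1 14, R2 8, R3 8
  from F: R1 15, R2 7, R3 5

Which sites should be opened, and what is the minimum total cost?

For any fixed open set, each farm goes to its cheapest open site; total = fixed + service.
{C}: R1→C 2, R2→C 3, R3→C 3. Service 8; fixed 7; total 15.
{A, C}: service 8 + fixed 9 = 17
{B, D}: service 12 + fixed 5 = 17
{A, B, C, D, E, F}: service 8 + fixed 24 = 32
No other subset beats 15.

Open C only; minimum total cost 15.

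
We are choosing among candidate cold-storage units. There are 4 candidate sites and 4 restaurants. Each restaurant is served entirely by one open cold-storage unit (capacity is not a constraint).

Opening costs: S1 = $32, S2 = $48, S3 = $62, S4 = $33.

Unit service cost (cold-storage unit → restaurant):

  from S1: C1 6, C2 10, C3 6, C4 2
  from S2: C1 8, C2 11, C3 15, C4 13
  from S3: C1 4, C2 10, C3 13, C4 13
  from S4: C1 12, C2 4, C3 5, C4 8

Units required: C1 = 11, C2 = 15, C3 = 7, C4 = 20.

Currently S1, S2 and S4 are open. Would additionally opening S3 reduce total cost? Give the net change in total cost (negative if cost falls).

Current service cost with {S1, S2, S4}: 201.
Adding S3: each restaurant re-picks its cheapest; new service cost 179, saving 22.
Extra fixed cost: 62. Net change = 62 − 22 = 40.
(Totals: 314 → 354.)

No — net change +40 (cost rises by 40).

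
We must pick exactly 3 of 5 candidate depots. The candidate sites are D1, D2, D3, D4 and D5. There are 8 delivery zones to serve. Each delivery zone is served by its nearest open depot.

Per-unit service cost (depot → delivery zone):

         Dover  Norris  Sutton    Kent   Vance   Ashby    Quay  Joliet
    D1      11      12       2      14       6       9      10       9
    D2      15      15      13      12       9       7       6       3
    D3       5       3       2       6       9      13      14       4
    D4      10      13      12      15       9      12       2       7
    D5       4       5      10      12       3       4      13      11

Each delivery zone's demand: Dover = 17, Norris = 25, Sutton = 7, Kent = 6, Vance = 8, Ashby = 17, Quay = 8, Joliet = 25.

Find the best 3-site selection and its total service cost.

Choose D3, D4 and D5; total service cost 401.

With exactly 3 open, each delivery zone uses its cheapest among the chosen.
{D3, D4, D5}: Dover→D5 4·17=68, Norris→D3 3·25=75, Sutton→D3 2·7=14, Kent→D3 6·6=36, Vance→D5 3·8=24, Ashby→D5 4·17=68, Quay→D4 2·8=16, Joliet→D3 4·25=100. Service cost 401.
{D2, D3, D5}: service cost 408
{D1, D3, D5}: service cost 465
Among all 10 size-3 choices, {D3, D4, D5} is lowest.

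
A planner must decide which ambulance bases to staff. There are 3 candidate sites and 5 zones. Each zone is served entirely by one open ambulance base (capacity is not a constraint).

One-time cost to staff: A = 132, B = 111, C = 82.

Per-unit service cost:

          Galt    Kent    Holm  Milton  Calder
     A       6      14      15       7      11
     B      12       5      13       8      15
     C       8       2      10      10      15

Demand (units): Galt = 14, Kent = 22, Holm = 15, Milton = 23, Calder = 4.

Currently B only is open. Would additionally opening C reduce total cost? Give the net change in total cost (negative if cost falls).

Yes — net change −85 (cost falls by 85).

Current service cost with {B}: 717.
Adding C: each zone re-picks its cheapest; new service cost 550, saving 167.
Extra fixed cost: 82. Net change = 82 − 167 = -85.
(Totals: 828 → 743.)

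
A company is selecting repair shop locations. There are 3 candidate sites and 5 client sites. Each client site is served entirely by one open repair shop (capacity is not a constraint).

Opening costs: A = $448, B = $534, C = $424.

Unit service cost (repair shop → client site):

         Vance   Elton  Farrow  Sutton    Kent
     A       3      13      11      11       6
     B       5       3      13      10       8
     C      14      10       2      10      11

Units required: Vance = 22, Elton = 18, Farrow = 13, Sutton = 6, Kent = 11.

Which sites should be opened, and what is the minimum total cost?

Open B only; minimum total cost 1015.

For any fixed open set, each client site goes to its cheapest open site; total = fixed + service.
{B}: Vance→B 5·22=110, Elton→B 3·18=54, Farrow→B 13·13=169, Sutton→B 10·6=60, Kent→B 8·11=88. Service 481; fixed 534; total 1015.
{A}: service 575 + fixed 448 = 1023
{C}: service 695 + fixed 424 = 1119
{A, B, C}: service 272 + fixed 1406 = 1678
(All 7 nonempty subsets were checked; B only is lowest.)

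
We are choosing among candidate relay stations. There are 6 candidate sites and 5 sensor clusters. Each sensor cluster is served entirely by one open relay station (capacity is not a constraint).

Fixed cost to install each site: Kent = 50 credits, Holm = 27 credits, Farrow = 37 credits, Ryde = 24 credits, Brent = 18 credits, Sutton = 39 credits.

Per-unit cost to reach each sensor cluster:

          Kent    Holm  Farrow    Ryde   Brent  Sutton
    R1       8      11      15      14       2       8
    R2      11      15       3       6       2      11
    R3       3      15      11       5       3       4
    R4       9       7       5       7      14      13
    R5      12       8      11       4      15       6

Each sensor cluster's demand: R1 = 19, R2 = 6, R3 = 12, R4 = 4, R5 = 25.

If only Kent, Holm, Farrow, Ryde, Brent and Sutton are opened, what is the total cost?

Total cost: 401

Each sensor cluster is assigned to its cheapest site among the open ones.
{Kent, Holm, Farrow, Ryde, Brent, Sutton}: R1→Brent 2·19=38, R2→Brent 2·6=12, R3→Kent 3·12=36, R4→Farrow 5·4=20, R5→Ryde 4·25=100. Service 206; fixed 195; total 401.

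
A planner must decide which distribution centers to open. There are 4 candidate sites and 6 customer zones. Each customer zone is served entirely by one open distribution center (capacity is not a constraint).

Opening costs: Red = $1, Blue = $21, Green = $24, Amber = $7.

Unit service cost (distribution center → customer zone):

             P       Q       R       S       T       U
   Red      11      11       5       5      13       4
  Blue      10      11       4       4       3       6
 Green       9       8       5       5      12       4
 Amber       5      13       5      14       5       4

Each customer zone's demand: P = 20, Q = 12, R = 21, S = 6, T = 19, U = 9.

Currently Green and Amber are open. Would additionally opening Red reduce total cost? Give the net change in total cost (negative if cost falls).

Current service cost with {Green, Amber}: 462.
Adding Red: each customer zone re-picks its cheapest; new service cost 462, saving 0.
Extra fixed cost: 1. Net change = 1 − 0 = 1.
(Totals: 493 → 494.)

No — net change +1 (cost rises by 1).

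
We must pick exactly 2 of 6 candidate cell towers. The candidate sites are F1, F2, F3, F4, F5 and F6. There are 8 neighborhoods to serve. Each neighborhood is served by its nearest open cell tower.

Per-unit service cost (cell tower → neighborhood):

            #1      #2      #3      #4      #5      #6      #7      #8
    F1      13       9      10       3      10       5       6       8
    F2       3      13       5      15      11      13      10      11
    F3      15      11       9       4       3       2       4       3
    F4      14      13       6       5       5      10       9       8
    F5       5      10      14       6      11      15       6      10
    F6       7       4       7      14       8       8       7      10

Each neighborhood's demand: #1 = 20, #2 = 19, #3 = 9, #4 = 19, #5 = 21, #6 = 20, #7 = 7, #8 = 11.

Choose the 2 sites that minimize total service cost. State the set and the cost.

Choose F3 and F6; total service cost 519.

With exactly 2 open, each neighborhood uses its cheapest among the chosen.
{F3, F6}: #1→F6 7·20=140, #2→F6 4·19=76, #3→F6 7·9=63, #4→F3 4·19=76, #5→F3 3·21=63, #6→F3 2·20=40, #7→F3 4·7=28, #8→F3 3·11=33. Service cost 519.
{F2, F3}: service cost 554
{F3, F5}: service cost 611
Among all 15 size-2 choices, {F3, F6} is lowest.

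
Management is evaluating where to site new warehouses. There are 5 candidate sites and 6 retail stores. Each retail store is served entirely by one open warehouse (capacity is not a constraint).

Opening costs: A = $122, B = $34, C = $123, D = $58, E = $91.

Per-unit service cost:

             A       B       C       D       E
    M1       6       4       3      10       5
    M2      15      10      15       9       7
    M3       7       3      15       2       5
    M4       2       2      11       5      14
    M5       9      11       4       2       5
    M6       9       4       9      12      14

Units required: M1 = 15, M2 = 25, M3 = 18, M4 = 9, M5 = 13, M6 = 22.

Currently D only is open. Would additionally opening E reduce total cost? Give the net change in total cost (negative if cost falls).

Current service cost with {D}: 746.
Adding E: each retail store re-picks its cheapest; new service cost 621, saving 125.
Extra fixed cost: 91. Net change = 91 − 125 = -34.
(Totals: 804 → 770.)

Yes — net change −34 (cost falls by 34).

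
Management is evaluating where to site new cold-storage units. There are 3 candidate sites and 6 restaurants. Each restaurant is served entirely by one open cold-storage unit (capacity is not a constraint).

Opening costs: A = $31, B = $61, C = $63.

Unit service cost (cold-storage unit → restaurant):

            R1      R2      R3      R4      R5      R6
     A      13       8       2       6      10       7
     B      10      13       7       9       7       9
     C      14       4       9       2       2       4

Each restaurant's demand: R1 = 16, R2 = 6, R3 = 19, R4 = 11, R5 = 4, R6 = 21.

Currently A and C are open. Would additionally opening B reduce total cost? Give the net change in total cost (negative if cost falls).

Current service cost with {A, C}: 384.
Adding B: each restaurant re-picks its cheapest; new service cost 336, saving 48.
Extra fixed cost: 61. Net change = 61 − 48 = 13.
(Totals: 478 → 491.)

No — net change +13 (cost rises by 13).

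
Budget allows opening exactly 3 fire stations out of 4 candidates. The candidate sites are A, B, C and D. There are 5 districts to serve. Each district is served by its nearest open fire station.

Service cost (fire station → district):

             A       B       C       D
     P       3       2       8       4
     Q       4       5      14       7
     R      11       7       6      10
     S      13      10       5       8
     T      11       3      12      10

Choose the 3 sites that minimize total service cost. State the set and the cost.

Choose A, B and C; total service cost 20.

With exactly 3 open, each district uses its cheapest among the chosen.
{A, B, C}: P→B 2, Q→A 4, R→C 6, S→C 5, T→B 3. Service cost 20.
{B, C, D}: service cost 21
{A, B, D}: service cost 24
Among all 4 size-3 choices, {A, B, C} is lowest.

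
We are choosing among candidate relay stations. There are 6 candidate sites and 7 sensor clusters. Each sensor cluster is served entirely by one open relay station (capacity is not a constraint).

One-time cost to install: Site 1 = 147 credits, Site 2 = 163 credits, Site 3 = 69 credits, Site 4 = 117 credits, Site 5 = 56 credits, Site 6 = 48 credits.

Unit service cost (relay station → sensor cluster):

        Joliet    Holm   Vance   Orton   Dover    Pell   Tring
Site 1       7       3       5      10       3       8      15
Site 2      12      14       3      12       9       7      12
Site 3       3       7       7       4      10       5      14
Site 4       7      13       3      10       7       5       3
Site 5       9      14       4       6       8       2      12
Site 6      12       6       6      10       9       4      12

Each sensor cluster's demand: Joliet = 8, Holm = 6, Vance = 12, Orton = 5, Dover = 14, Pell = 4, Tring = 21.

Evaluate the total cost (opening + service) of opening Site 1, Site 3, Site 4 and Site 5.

Total cost: 600

Each sensor cluster is assigned to its cheapest site among the open ones.
{Site 1, Site 3, Site 4, Site 5}: Joliet→Site 3 3·8=24, Holm→Site 1 3·6=18, Vance→Site 4 3·12=36, Orton→Site 3 4·5=20, Dover→Site 1 3·14=42, Pell→Site 5 2·4=8, Tring→Site 4 3·21=63. Service 211; fixed 389; total 600.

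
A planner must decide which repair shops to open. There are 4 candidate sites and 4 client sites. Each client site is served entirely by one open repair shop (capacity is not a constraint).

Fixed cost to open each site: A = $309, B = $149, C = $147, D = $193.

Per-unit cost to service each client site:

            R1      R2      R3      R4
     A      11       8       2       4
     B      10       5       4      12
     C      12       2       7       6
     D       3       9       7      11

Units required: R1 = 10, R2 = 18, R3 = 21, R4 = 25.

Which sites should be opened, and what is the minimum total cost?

Open C only; minimum total cost 600.

For any fixed open set, each client site goes to its cheapest open site; total = fixed + service.
{C}: R1→C 12·10=120, R2→C 2·18=36, R3→C 7·21=147, R4→C 6·25=150. Service 453; fixed 147; total 600.
{B, C}: R1→B 10·10=100, R2→C 2·18=36, R3→B 4·21=84, R4→C 6·25=150. Service 370; fixed 296; total 666.
{C, D}: R1→D 3·10=30, R2→C 2·18=36, R3→C 7·21=147, R4→C 6·25=150. Service 363; fixed 340; total 703.
{A, B, C, D}: R1→D 3·10=30, R2→C 2·18=36, R3→A 2·21=42, R4→A 4·25=100. Service 208; fixed 798; total 1006.
No other subset beats 600.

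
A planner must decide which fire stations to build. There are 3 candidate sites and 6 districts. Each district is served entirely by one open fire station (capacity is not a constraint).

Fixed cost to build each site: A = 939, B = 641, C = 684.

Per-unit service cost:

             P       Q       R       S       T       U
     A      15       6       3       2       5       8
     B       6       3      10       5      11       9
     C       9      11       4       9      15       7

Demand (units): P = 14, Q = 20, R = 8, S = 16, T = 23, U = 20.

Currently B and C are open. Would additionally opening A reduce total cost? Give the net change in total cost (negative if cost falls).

Current service cost with {B, C}: 649.
Adding A: each district re-picks its cheapest; new service cost 455, saving 194.
Extra fixed cost: 939. Net change = 939 − 194 = 745.
(Totals: 1974 → 2719.)

No — net change +745 (cost rises by 745).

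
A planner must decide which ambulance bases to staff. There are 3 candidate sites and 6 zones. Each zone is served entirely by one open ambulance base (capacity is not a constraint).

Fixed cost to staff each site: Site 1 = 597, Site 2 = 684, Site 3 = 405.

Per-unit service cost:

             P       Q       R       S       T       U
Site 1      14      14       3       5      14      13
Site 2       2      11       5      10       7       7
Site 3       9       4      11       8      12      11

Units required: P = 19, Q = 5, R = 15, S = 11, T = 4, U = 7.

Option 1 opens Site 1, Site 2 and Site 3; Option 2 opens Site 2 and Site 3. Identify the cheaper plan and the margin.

Option 1: {Site 1, Site 2, Site 3}: P→Site 2 2·19=38, Q→Site 3 4·5=20, R→Site 1 3·15=45, S→Site 1 5·11=55, T→Site 2 7·4=28, U→Site 2 7·7=49. Service 235; fixed 1686; total 1921.
Option 2: {Site 2, Site 3}: P→Site 2 2·19=38, Q→Site 3 4·5=20, R→Site 2 5·15=75, S→Site 3 8·11=88, T→Site 2 7·4=28, U→Site 2 7·7=49. Service 298; fixed 1089; total 1387.
Difference: |1921 − 1387| = 534.

Option 2 is cheaper by 534.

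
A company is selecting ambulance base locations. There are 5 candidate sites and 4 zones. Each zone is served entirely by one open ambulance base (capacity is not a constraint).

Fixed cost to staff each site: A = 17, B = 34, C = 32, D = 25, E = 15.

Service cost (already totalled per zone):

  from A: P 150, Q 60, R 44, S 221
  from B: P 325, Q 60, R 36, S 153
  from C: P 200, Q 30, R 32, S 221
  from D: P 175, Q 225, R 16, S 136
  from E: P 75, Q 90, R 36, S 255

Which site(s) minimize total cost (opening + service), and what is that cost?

For any fixed open set, each zone goes to its cheapest open site; total = fixed + service.
{C, D, E}: P→E 75, Q→C 30, R→D 16, S→D 136. Service 257; fixed 72; total 329.
{A, D, E}: P→E 75, Q→A 60, R→D 16, S→D 136. Service 287; fixed 57; total 344.
{A, C, D, E}: P→E 75, Q→C 30, R→D 16, S→D 136. Service 257; fixed 89; total 346.
{A, B, C, D, E}: P→E 75, Q→C 30, R→D 16, S→D 136. Service 257; fixed 123; total 380.
No other subset beats 329.

Open C, D and E; minimum total cost 329.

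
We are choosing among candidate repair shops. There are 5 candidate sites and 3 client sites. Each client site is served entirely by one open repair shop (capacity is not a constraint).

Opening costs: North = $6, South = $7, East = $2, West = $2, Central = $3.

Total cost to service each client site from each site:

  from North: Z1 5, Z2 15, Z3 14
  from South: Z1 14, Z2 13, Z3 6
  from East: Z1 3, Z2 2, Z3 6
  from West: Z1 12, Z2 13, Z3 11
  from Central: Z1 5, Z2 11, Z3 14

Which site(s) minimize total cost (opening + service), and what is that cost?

For any fixed open set, each client site goes to its cheapest open site; total = fixed + service.
{East}: Z1→East 3, Z2→East 2, Z3→East 6. Service 11; fixed 2; total 13.
{East, West}: service 11 + fixed 4 = 15
{East, Central}: Z1→East 3, Z2→East 2, Z3→East 6. Service 11; fixed 5; total 16.
{North, South, East, West, Central}: service 11 + fixed 20 = 31
No other subset beats 13.

Open East only; minimum total cost 13.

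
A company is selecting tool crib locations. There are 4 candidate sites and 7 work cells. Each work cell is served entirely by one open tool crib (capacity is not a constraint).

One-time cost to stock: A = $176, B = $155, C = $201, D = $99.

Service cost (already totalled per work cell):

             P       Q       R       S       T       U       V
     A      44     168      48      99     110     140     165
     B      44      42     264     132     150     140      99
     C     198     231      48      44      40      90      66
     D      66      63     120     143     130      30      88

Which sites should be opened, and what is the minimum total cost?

Open C and D; minimum total cost 657.

For any fixed open set, each work cell goes to its cheapest open site; total = fixed + service.
{C, D}: P→D 66, Q→D 63, R→C 48, S→C 44, T→C 40, U→D 30, V→C 66. Service 357; fixed 300; total 657.
{B, C}: P→B 44, Q→B 42, R→C 48, S→C 44, T→C 40, U→C 90, V→C 66. Service 374; fixed 356; total 730.
{D}: service 640 + fixed 99 = 739
{A, B, C, D}: service 314 + fixed 631 = 945
(All 15 nonempty subsets were checked; C and D is lowest.)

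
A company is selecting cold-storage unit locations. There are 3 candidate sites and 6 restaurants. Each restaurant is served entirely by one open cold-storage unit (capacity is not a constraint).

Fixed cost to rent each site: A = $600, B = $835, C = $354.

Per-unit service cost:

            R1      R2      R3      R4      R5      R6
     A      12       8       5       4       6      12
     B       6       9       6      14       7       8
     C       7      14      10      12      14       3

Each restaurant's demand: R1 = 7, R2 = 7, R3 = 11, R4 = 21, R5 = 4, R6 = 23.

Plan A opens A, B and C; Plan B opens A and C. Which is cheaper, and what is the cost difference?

Plan B is cheaper by 828.

Plan A: {A, B, C}: R1→B 6·7=42, R2→A 8·7=56, R3→A 5·11=55, R4→A 4·21=84, R5→A 6·4=24, R6→C 3·23=69. Service 330; fixed 1789; total 2119.
Plan B: {A, C}: R1→C 7·7=49, R2→A 8·7=56, R3→A 5·11=55, R4→A 4·21=84, R5→A 6·4=24, R6→C 3·23=69. Service 337; fixed 954; total 1291.
Difference: |2119 − 1291| = 828.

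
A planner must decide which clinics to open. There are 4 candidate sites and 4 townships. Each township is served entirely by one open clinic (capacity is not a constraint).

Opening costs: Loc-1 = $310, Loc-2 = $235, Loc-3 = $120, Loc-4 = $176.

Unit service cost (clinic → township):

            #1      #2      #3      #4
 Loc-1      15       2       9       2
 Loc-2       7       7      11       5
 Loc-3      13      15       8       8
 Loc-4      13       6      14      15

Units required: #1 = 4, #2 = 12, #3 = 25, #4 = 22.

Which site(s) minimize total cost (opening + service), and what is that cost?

Open Loc-1 only; minimum total cost 663.

For any fixed open set, each township goes to its cheapest open site; total = fixed + service.
{Loc-1}: #1→Loc-1 15·4=60, #2→Loc-1 2·12=24, #3→Loc-1 9·25=225, #4→Loc-1 2·22=44. Service 353; fixed 310; total 663.
{Loc-3}: service 608 + fixed 120 = 728
{Loc-2}: service 497 + fixed 235 = 732
{Loc-1, Loc-2, Loc-3, Loc-4}: service 296 + fixed 841 = 1137
No other subset beats 663.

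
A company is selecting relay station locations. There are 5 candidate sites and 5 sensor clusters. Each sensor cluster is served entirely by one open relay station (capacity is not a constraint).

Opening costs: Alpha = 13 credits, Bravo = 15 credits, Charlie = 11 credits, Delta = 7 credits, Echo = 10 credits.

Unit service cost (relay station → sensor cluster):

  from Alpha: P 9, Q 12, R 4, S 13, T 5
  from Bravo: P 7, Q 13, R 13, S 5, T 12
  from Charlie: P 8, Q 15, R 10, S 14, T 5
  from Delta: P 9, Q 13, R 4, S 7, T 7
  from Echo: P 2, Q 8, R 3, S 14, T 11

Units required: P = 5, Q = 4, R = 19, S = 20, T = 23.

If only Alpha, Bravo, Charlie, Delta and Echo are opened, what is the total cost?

Each sensor cluster is assigned to its cheapest site among the open ones.
{Alpha, Bravo, Charlie, Delta, Echo}: P→Echo 2·5=10, Q→Echo 8·4=32, R→Echo 3·19=57, S→Bravo 5·20=100, T→Alpha 5·23=115. Service 314; fixed 56; total 370.

Total cost: 370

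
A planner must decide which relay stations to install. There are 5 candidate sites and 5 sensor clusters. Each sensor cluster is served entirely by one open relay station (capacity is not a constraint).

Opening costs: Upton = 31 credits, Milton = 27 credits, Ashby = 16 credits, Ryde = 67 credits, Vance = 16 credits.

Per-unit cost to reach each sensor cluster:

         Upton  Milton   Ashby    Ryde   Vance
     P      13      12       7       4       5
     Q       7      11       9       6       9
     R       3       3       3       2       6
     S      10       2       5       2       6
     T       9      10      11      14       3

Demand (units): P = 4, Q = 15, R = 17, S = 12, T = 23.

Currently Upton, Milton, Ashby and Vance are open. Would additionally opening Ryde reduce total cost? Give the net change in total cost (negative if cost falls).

Current service cost with {Upton, Milton, Ashby, Vance}: 269.
Adding Ryde: each sensor cluster re-picks its cheapest; new service cost 233, saving 36.
Extra fixed cost: 67. Net change = 67 − 36 = 31.
(Totals: 359 → 390.)

No — net change +31 (cost rises by 31).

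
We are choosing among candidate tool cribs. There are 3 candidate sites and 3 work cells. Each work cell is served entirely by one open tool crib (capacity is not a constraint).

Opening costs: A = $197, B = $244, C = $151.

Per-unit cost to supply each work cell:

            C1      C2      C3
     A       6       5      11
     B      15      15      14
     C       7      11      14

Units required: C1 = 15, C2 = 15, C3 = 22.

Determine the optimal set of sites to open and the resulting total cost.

Open A only; minimum total cost 604.

For any fixed open set, each work cell goes to its cheapest open site; total = fixed + service.
{A}: C1→A 6·15=90, C2→A 5·15=75, C3→A 11·22=242. Service 407; fixed 197; total 604.
{C}: C1→C 7·15=105, C2→C 11·15=165, C3→C 14·22=308. Service 578; fixed 151; total 729.
{A, C}: C1→A 6·15=90, C2→A 5·15=75, C3→A 11·22=242. Service 407; fixed 348; total 755.
{A, B, C}: service 407 + fixed 592 = 999
No other subset beats 604.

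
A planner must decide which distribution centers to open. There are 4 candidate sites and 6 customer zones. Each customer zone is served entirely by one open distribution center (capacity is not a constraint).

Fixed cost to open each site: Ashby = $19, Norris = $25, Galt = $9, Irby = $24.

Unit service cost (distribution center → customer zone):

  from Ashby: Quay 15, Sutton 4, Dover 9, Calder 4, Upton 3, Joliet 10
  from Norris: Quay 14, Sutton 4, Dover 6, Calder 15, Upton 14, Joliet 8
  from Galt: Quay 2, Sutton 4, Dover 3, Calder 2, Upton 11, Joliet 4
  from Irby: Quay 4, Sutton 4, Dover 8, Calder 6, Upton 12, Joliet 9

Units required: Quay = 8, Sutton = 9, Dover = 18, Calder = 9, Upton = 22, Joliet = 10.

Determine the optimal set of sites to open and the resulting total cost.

For any fixed open set, each customer zone goes to its cheapest open site; total = fixed + service.
{Ashby, Galt}: Quay→Galt 2·8=16, Sutton→Ashby 4·9=36, Dover→Galt 3·18=54, Calder→Galt 2·9=18, Upton→Ashby 3·22=66, Joliet→Galt 4·10=40. Service 230; fixed 28; total 258.
{Ashby, Galt, Irby}: service 230 + fixed 52 = 282
{Ashby, Norris, Galt}: service 230 + fixed 53 = 283
{Ashby, Norris, Galt, Irby}: service 230 + fixed 77 = 307
No other subset beats 258.

Open Ashby and Galt; minimum total cost 258.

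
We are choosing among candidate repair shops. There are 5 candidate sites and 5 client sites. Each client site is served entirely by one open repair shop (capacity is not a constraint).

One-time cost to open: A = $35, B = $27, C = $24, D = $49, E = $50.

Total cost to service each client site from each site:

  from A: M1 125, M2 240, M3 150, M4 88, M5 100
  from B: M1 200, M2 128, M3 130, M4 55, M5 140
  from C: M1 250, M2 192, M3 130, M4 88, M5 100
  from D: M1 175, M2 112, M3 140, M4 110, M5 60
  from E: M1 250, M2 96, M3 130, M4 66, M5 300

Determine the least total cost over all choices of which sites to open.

Minimum total cost: 593

For any fixed open set, each client site goes to its cheapest open site; total = fixed + service.
{A, B, D}: M1→A 125, M2→D 112, M3→B 130, M4→B 55, M5→D 60. Service 482; fixed 111; total 593.
{A, B}: M1→A 125, M2→B 128, M3→B 130, M4→B 55, M5→A 100. Service 538; fixed 62; total 600.
{A, E}: M1→A 125, M2→E 96, M3→E 130, M4→E 66, M5→A 100. Service 517; fixed 85; total 602.
{A, B, C, D, E}: M1→A 125, M2→E 96, M3→B 130, M4→B 55, M5→D 60. Service 466; fixed 185; total 651.
No other subset beats 593.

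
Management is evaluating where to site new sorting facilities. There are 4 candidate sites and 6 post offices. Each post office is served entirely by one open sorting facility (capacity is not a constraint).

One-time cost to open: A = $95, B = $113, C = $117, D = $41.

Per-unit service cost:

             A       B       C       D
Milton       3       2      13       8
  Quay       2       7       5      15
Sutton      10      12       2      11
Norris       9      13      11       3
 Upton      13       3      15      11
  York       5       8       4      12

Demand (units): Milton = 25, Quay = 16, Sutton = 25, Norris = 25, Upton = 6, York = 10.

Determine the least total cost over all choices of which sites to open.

Minimum total cost: 584

For any fixed open set, each post office goes to its cheapest open site; total = fixed + service.
{B, C, D}: Milton→B 2·25=50, Quay→C 5·16=80, Sutton→C 2·25=50, Norris→D 3·25=75, Upton→B 3·6=18, York→C 4·10=40. Service 313; fixed 271; total 584.
{A, C, D}: service 338 + fixed 253 = 591
{A, B, C, D}: Milton→B 2·25=50, Quay→A 2·16=32, Sutton→C 2·25=50, Norris→D 3·25=75, Upton→B 3·6=18, York→C 4·10=40. Service 265; fixed 366; total 631.
{D}: Milton→D 8·25=200, Quay→D 15·16=240, Sutton→D 11·25=275, Norris→D 3·25=75, Upton→D 11·6=66, York→D 12·10=120. Service 976; fixed 41; total 1017.
(All 15 nonempty subsets were checked; B, C and D is lowest.)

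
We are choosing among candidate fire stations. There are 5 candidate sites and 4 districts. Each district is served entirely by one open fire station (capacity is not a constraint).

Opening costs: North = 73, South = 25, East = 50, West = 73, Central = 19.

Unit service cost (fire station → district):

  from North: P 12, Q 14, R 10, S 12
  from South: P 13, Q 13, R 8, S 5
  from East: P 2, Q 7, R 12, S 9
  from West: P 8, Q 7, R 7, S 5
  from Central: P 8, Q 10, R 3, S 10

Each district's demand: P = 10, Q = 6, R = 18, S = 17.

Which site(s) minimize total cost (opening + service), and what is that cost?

For any fixed open set, each district goes to its cheapest open site; total = fixed + service.
{South, East, Central}: P→East 2·10=20, Q→East 7·6=42, R→Central 3·18=54, S→South 5·17=85. Service 201; fixed 94; total 295.
{South, Central}: P→Central 8·10=80, Q→Central 10·6=60, R→Central 3·18=54, S→South 5·17=85. Service 279; fixed 44; total 323.
{East, Central}: P→East 2·10=20, Q→East 7·6=42, R→Central 3·18=54, S→East 9·17=153. Service 269; fixed 69; total 338.
{North, South, East, West, Central}: service 201 + fixed 240 = 441
No other subset beats 295.

Open South, East and Central; minimum total cost 295.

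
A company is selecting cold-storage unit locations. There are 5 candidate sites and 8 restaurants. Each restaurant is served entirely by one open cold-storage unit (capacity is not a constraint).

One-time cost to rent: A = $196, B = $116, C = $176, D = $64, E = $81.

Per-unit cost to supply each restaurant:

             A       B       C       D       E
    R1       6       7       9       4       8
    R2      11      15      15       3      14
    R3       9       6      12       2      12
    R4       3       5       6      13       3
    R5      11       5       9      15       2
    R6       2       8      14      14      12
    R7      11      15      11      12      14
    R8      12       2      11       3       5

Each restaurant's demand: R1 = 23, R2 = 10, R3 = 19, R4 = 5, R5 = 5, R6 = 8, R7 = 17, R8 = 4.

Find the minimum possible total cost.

Minimum total cost: 642

For any fixed open set, each restaurant goes to its cheapest open site; total = fixed + service.
{D, E}: R1→D 4·23=92, R2→D 3·10=30, R3→D 2·19=38, R4→E 3·5=15, R5→E 2·5=10, R6→E 12·8=96, R7→D 12·17=204, R8→D 3·4=12. Service 497; fixed 145; total 642.
{B, D}: R1→D 4·23=92, R2→D 3·10=30, R3→D 2·19=38, R4→B 5·5=25, R5→B 5·5=25, R6→B 8·8=64, R7→D 12·17=204, R8→B 2·4=8. Service 486; fixed 180; total 666.
{D}: R1→D 4·23=92, R2→D 3·10=30, R3→D 2·19=38, R4→D 13·5=65, R5→D 15·5=75, R6→D 14·8=112, R7→D 12·17=204, R8→D 3·4=12. Service 628; fixed 64; total 692.
{A, B, C, D, E}: service 396 + fixed 633 = 1029
No other subset beats 642.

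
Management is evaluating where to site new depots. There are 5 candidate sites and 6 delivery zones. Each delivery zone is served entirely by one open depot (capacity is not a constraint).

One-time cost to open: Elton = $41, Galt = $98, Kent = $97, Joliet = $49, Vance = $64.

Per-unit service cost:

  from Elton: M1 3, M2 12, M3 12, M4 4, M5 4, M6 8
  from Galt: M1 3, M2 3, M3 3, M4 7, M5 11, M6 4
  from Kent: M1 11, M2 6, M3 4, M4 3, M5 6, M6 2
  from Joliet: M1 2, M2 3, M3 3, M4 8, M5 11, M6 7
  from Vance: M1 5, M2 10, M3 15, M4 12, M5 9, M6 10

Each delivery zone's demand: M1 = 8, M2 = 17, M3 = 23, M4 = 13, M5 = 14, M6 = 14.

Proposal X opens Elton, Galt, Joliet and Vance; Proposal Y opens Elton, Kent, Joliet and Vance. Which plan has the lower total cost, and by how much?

Proposal X: {Elton, Galt, Joliet, Vance}: M1→Joliet 2·8=16, M2→Galt 3·17=51, M3→Galt 3·23=69, M4→Elton 4·13=52, M5→Elton 4·14=56, M6→Galt 4·14=56. Service 300; fixed 252; total 552.
Proposal Y: {Elton, Kent, Joliet, Vance}: M1→Joliet 2·8=16, M2→Joliet 3·17=51, M3→Joliet 3·23=69, M4→Kent 3·13=39, M5→Elton 4·14=56, M6→Kent 2·14=28. Service 259; fixed 251; total 510.
Difference: |552 − 510| = 42.

Proposal Y is cheaper by 42.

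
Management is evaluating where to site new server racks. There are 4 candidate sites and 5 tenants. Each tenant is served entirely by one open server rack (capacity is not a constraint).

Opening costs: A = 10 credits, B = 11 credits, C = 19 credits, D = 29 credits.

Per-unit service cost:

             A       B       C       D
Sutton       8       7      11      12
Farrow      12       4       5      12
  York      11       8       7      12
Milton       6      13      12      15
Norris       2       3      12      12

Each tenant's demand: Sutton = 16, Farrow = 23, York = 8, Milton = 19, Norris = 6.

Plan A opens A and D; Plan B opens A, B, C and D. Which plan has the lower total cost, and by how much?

Plan B is cheaper by 202.

Plan A: {A, D}: Sutton→A 8·16=128, Farrow→A 12·23=276, York→A 11·8=88, Milton→A 6·19=114, Norris→A 2·6=12. Service 618; fixed 39; total 657.
Plan B: {A, B, C, D}: Sutton→B 7·16=112, Farrow→B 4·23=92, York→C 7·8=56, Milton→A 6·19=114, Norris→A 2·6=12. Service 386; fixed 69; total 455.
Difference: |657 − 455| = 202.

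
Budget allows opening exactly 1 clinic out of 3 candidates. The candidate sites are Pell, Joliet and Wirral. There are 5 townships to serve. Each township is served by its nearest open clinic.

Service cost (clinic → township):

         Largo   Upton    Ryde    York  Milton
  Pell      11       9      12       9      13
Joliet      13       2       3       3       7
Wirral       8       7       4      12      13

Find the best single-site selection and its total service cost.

Choose Joliet only; total service cost 28.

With exactly 1 open, each township uses its cheapest among the chosen.
{Joliet}: Largo→Joliet 13, Upton→Joliet 2, Ryde→Joliet 3, York→Joliet 3, Milton→Joliet 7. Service cost 28.
{Wirral}: service cost 44
{Pell}: service cost 54
Among all 3 size-1 choices, {Joliet} is lowest.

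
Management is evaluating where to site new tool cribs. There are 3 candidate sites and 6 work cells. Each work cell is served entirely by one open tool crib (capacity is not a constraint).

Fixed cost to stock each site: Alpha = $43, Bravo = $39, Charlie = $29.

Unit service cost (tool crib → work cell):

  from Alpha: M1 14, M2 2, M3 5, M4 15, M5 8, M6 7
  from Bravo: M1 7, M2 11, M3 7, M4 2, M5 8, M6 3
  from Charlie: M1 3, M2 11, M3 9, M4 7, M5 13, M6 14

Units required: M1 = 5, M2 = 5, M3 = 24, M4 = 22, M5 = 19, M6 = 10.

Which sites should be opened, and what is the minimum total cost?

Open Alpha and Bravo; minimum total cost 473.

For any fixed open set, each work cell goes to its cheapest open site; total = fixed + service.
{Alpha, Bravo}: M1→Bravo 7·5=35, M2→Alpha 2·5=10, M3→Alpha 5·24=120, M4→Bravo 2·22=44, M5→Alpha 8·19=152, M6→Bravo 3·10=30. Service 391; fixed 82; total 473.
{Alpha, Bravo, Charlie}: M1→Charlie 3·5=15, M2→Alpha 2·5=10, M3→Alpha 5·24=120, M4→Bravo 2·22=44, M5→Alpha 8·19=152, M6→Bravo 3·10=30. Service 371; fixed 111; total 482.
{Bravo}: service 484 + fixed 39 = 523
{Charlie}: M1→Charlie 3·5=15, M2→Charlie 11·5=55, M3→Charlie 9·24=216, M4→Charlie 7·22=154, M5→Charlie 13·19=247, M6→Charlie 14·10=140. Service 827; fixed 29; total 856.
No other subset beats 473.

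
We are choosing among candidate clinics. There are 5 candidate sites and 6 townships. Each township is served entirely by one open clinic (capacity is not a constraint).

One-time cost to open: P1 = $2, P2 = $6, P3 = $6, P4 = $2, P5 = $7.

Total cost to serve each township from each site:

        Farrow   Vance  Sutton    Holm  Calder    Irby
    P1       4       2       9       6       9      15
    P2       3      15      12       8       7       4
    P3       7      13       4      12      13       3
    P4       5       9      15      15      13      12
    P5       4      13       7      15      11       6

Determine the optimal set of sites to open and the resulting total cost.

Open P1 and P3; minimum total cost 36.

For any fixed open set, each township goes to its cheapest open site; total = fixed + service.
{P1, P3}: Farrow→P1 4, Vance→P1 2, Sutton→P3 4, Holm→P1 6, Calder→P1 9, Irby→P3 3. Service 28; fixed 8; total 36.
{P1, P3, P4}: service 28 + fixed 10 = 38
{P1, P2}: service 31 + fixed 8 = 39
{P1, P2, P3, P4, P5}: Farrow→P2 3, Vance→P1 2, Sutton→P3 4, Holm→P1 6, Calder→P2 7, Irby→P3 3. Service 25; fixed 23; total 48.
No other subset beats 36.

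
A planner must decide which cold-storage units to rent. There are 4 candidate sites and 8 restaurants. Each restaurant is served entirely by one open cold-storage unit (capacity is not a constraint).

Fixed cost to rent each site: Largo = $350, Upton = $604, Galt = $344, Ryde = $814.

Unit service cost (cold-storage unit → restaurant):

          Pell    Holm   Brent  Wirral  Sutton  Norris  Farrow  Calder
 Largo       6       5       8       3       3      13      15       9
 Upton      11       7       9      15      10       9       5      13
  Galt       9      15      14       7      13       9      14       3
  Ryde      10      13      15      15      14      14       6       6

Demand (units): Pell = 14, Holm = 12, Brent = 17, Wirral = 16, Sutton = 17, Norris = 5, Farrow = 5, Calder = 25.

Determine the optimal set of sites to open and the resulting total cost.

For any fixed open set, each restaurant goes to its cheapest open site; total = fixed + service.
{Largo}: Pell→Largo 6·14=84, Holm→Largo 5·12=60, Brent→Largo 8·17=136, Wirral→Largo 3·16=48, Sutton→Largo 3·17=51, Norris→Largo 13·5=65, Farrow→Largo 15·5=75, Calder→Largo 9·25=225. Service 744; fixed 350; total 1094.
{Largo, Galt}: service 569 + fixed 694 = 1263
{Galt}: service 1067 + fixed 344 = 1411
{Largo, Upton, Galt, Ryde}: service 524 + fixed 2112 = 2636
No other subset beats 1094.

Open Largo only; minimum total cost 1094.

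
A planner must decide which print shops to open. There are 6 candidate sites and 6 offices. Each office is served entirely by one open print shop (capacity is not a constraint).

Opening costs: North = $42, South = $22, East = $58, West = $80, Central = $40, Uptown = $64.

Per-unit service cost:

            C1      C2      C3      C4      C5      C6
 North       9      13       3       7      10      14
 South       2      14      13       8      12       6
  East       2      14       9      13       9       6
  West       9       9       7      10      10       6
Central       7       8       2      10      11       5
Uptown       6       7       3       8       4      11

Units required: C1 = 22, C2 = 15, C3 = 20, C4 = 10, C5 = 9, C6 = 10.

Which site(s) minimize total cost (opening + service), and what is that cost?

Open South and Uptown; minimum total cost 471.

For any fixed open set, each office goes to its cheapest open site; total = fixed + service.
{South, Uptown}: C1→South 2·22=44, C2→Uptown 7·15=105, C3→Uptown 3·20=60, C4→South 8·10=80, C5→Uptown 4·9=36, C6→South 6·10=60. Service 385; fixed 86; total 471.
{South, Central, Uptown}: service 355 + fixed 126 = 481
{South, Central}: C1→South 2·22=44, C2→Central 8·15=120, C3→Central 2·20=40, C4→South 8·10=80, C5→Central 11·9=99, C6→Central 5·10=50. Service 433; fixed 62; total 495.
{North, South, East, West, Central, Uptown}: C1→South 2·22=44, C2→Uptown 7·15=105, C3→Central 2·20=40, C4→North 7·10=70, C5→Uptown 4·9=36, C6→Central 5·10=50. Service 345; fixed 306; total 651.
No other subset beats 471.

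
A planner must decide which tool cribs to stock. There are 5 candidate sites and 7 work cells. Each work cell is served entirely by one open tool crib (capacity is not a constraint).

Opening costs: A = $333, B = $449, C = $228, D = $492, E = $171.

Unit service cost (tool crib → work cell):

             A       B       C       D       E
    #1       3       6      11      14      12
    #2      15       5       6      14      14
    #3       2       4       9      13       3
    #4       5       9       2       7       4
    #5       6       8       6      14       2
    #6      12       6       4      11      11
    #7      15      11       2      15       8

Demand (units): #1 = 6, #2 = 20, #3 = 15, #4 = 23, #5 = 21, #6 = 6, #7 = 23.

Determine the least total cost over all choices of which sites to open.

For any fixed open set, each work cell goes to its cheapest open site; total = fixed + service.
{C, E}: #1→C 11·6=66, #2→C 6·20=120, #3→E 3·15=45, #4→C 2·23=46, #5→E 2·21=42, #6→C 4·6=24, #7→C 2·23=46. Service 389; fixed 399; total 788.
{C}: #1→C 11·6=66, #2→C 6·20=120, #3→C 9·15=135, #4→C 2·23=46, #5→C 6·21=126, #6→C 4·6=24, #7→C 2·23=46. Service 563; fixed 228; total 791.
{E}: service 781 + fixed 171 = 952
{A, B, C, D, E}: service 306 + fixed 1673 = 1979
No other subset beats 788.

Minimum total cost: 788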